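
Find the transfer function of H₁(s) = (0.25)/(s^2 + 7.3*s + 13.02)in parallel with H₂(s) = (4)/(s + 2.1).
Parallel: H = H₁ + H₂ = (n₁·d₂ + n₂·d₁)/(d₁·d₂).
n₁·d₂ = 0.25*s + 0.525. n₂·d₁ = 4*s^2 + 29.2*s + 52.08. Sum = 4*s^2 + 29.45*s + 52.605. d₁·d₂ = s^3 + 9.4*s^2 + 28.35*s + 27.342.
H(s) = (4*s^2 + 29.45*s + 52.605)/(s^3 + 9.4*s^2 + 28.35*s + 27.342)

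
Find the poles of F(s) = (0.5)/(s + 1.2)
Set denominator = 0: s + 1.2 = 0 → Poles: -1.2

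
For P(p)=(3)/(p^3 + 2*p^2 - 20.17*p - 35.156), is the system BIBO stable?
Denominator: p^3 + 2*p^2 - 20.17*p - 35.156 = (p - 4.4)(p + 4.7)(p + 1.7). Poles: -1.7, -4.7, 4.4. All Re(p)<0: No (unstable)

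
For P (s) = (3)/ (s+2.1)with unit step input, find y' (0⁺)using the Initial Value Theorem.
IVT: y'(0⁺) = lim_{s→∞} s²·Y(s) = lim_{s→∞} s·P(s).
deg(num) = 0, deg(den) = 1, relative degree = 1, so s·P(s) → (leading num)/(leading den) = 3/1 = 3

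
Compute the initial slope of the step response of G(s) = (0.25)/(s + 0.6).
IVT: y'(0⁺) = lim_{s→∞} s²·Y(s) = lim_{s→∞} s·G(s).
deg(num) = 0, deg(den) = 1, relative degree = 1, so s·G(s) → (leading num)/(leading den) = 0.25/1 = 0.25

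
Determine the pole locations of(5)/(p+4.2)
Set denominator = 0: p + 4.2 = 0 → Poles: -4.2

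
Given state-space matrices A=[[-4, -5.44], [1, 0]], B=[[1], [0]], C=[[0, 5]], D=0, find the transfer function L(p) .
L(p) = C(pI - A)⁻¹B + D.
Characteristic polynomial det(pI - A) = p^2 + 4*p + 5.44.
Numerator from C·adj(pI-A)·B + D·det(pI-A) = 5.
L(p) = (5)/(p^2 + 4*p + 5.44)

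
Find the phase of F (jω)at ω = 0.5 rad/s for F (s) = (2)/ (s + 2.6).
Substitute s = j*0.5: F(j0.5) = 0.741797 - 0.142653j.
∠F(j0.5) = atan2(Im, Re) = atan2(-0.142653, 0.741797) = -10.89°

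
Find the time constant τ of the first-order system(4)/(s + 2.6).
First-order system: τ = -1/pole. Pole = -2.6. τ = -1/(-2.6) = 0.3846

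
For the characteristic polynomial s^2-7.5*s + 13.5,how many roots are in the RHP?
s^2 - 7.5*s + 13.5 = (s - 3)(s - 4.5). Poles: 3, 4.5. RHP poles (Re>0): 2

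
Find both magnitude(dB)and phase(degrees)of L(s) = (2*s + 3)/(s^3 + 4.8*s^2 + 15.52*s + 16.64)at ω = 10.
Substitute s = j*10: L(j10) = -0.0196966 - 0.00725213j.
|L| = 20*log₁₀(sqrt(Re²+Im²)) = -33.56 dB.
∠L = atan2(Im, Re) = -159.79°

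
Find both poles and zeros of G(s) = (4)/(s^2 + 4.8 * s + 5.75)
Set denominator = 0: s^2 + 4.8*s + 5.75 = (s + 2.5)(s + 2.3) = 0 → Poles: -2.3, -2.5
Numerator is a nonzero constant (4) → Zeros: none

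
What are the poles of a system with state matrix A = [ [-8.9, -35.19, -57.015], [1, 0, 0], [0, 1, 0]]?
Eigenvalues solve det(λI - A) = 0.
Characteristic polynomial: λ^3 + 8.9*λ^2 + 35.19*λ + 57.015 = 0.
Factor: (λ + 3.5)(λ^2 + 5.4*λ + 16.29) = 0.
Roots: -2.7 + 3j, -2.7 - 3j, -3.5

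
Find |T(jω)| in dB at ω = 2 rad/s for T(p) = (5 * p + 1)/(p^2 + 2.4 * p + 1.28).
Substitute p = j*2: T(j2) = 1.48759 - 1.0513j.
|T(j2)| = sqrt(Re² + Im²) = 1.822.
20*log₁₀(1.822) = 5.21 dB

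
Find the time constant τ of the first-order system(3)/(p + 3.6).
First-order system: τ = -1/pole. Pole = -3.6. τ = -1/(-3.6) = 0.2778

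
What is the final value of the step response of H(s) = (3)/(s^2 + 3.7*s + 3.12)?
FVT: lim_{t→∞} y(t) = lim_{s→0} s*Y(s) where Y(s) = H(s)/s.
= lim_{s→0} H(s) = H(0) = num(0)/den(0) = 3/3.12 = 0.9615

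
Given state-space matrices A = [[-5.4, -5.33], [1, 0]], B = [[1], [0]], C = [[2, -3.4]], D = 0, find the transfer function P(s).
P(s) = C(sI - A)⁻¹B + D.
Characteristic polynomial det(sI - A) = s^2 + 5.4*s + 5.33.
Numerator from C·adj(sI-A)·B + D·det(sI-A) = 2*s - 3.4.
P(s) = (2*s - 3.4)/(s^2 + 5.4*s + 5.33)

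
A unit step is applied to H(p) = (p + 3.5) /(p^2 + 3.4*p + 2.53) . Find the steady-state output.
FVT: lim_{t→∞} y(t) = lim_{p→0} p*Y(p) where Y(p) = H(p)/p.
= lim_{p→0} H(p) = H(0) = num(0)/den(0) = 3.5/2.53 = 1.383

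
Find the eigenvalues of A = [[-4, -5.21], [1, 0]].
Eigenvalues solve det(λI - A) = 0.
Characteristic polynomial: λ^2 + 4*λ + 5.21 = 0.
Roots: -2 + 1.1j, -2 - 1.1j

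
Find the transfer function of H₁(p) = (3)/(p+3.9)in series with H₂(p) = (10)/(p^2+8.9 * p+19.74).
Series: H = H₁ · H₂ = (n₁·n₂)/(d₁·d₂).
Num: n₁·n₂ = 30. Den: d₁·d₂ = p^3 + 12.8*p^2 + 54.45*p + 76.986.
H(p) = (30)/(p^3 + 12.8*p^2 + 54.45*p + 76.986)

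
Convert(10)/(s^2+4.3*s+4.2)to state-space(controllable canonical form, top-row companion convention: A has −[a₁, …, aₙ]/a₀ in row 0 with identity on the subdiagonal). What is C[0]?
Reachable canonical form: C = numerator coefficients (right-aligned, zero-padded to length n).
num = 10, C = [[0, 10]].
C[0] = 0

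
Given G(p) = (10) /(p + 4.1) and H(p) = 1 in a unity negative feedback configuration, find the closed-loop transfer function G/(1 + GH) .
Closed-loop T = G/(1+GH).
Numerator: G_num * H_den = 10.
Denominator: G_den * H_den + G_num * H_num = (p + 4.1) + (10) = p + 14.1.
T(p) = (10)/(p + 14.1)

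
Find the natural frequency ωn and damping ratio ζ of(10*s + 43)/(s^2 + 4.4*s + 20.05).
Underdamped: complex pole -2.2 + 3.9j. ωn = |pole| = 4.478, ζ = -Re(pole)/ωn = 0.4913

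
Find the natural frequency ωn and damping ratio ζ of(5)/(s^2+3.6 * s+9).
Underdamped: complex pole -1.8 + 2.4j. ωn = |pole| = 3, ζ = -Re(pole)/ωn = 0.6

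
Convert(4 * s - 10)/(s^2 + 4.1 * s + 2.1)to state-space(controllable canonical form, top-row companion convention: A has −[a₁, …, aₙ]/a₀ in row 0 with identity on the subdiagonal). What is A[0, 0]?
Reachable canonical form for den = s^2 + 4.1*s + 2.1: top row of A = -[a₁,a₂,...,aₙ]/a₀, ones on the subdiagonal, zeros elsewhere.
A = [[-4.1, -2.1], [1, 0]].
A[0,0] = -4.1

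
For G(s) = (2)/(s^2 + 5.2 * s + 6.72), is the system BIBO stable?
Denominator: s^2 + 5.2*s + 6.72 = (s + 2.4)(s + 2.8). Poles: -2.4, -2.8. All Re(p)<0: Yes (stable)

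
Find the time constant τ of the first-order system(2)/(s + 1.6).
First-order system: τ = -1/pole. Pole = -1.6. τ = -1/(-1.6) = 0.625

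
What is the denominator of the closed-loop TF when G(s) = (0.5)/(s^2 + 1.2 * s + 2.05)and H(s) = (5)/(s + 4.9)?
Characteristic poly = G_den * H_den + G_num * H_num = (s^3 + 6.1*s^2 + 7.93*s + 10.045) + (2.5) = s^3 + 6.1*s^2 + 7.93*s + 12.545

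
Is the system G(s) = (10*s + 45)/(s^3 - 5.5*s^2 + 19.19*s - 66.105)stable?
Denominator: s^3 - 5.5*s^2 + 19.19*s - 66.105 = (s - 4.5)(s^2 - s + 14.69). Poles: 0.5 + 3.8j, 0.5 - 3.8j, 4.5. All Re(p)<0: No (unstable)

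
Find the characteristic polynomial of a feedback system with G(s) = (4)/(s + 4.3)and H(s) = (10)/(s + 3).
Characteristic poly = G_den * H_den + G_num * H_num = (s^2 + 7.3*s + 12.9) + (40) = s^2 + 7.3*s + 52.9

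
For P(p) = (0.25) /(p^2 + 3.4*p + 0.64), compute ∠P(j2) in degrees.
Substitute p = j*2: P(j2) = -0.0146012 - 0.02955j.
∠P(j2) = atan2(Im, Re) = atan2(-0.02955, -0.0146012) = -116.29°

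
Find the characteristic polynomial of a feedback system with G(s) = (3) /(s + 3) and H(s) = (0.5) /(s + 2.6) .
Characteristic poly = G_den * H_den + G_num * H_num = (s^2 + 5.6*s + 7.8) + (1.5) = s^2 + 5.6*s + 9.3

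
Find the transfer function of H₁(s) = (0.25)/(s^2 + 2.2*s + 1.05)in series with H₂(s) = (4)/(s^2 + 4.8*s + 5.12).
Series: H = H₁ · H₂ = (n₁·n₂)/(d₁·d₂).
Num: n₁·n₂ = 1. Den: d₁·d₂ = s^4 + 7*s^3 + 16.73*s^2 + 16.304*s + 5.376.
H(s) = (1)/(s^4 + 7*s^3 + 16.73*s^2 + 16.304*s + 5.376)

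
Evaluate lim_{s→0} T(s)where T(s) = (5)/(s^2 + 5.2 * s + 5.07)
DC gain = T(0) = num(0)/den(0) = 5/5.07 = 0.9862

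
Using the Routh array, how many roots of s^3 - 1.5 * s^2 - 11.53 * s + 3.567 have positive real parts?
Routh array:
s^3: [1, -11.53]; s^2: [-1.5, 3.567]; s^1: [-9.152]; s^0: [3.567]
First column: [1, -1.5, -9.152, 3.567]. Sign changes = RHP roots = 2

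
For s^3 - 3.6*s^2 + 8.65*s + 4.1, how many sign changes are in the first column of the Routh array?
Routh array:
s^3: [1, 8.65]; s^2: [-3.6, 4.1]; s^1: [9.78889]; s^0: [4.1]
First column: [1, -3.6, 9.78889, 4.1]. Sign changes = 2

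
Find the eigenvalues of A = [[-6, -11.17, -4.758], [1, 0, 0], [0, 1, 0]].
Eigenvalues solve det(λI - A) = 0.
Characteristic polynomial: λ^3 + 6*λ^2 + 11.17*λ + 4.758 = 0.
Factor: (λ + 0.6)(λ^2 + 5.4*λ + 7.93) = 0.
Roots: -0.6, -2.7 + 0.8j, -2.7 - 0.8j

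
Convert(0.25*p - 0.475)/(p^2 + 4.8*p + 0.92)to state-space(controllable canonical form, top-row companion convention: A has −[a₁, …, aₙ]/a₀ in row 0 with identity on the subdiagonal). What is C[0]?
Reachable canonical form: C = numerator coefficients (right-aligned, zero-padded to length n).
num = 0.25*p - 0.475, C = [[0.25, -0.475]].
C[0] = 0.25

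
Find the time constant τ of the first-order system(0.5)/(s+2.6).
First-order system: τ = -1/pole. Pole = -2.6. τ = -1/(-2.6) = 0.3846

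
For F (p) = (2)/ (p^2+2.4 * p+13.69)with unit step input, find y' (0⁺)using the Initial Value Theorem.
IVT: y'(0⁺) = lim_{p→∞} p²·Y(p) = lim_{p→∞} p·F(p).
deg(num) = 0, deg(den) = 2, relative degree = 2 ≥ 2, so p·F(p) → 0. Initial slope = 0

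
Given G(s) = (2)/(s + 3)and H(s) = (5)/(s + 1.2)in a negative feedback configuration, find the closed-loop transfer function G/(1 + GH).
Closed-loop T = G/(1+GH).
Numerator: G_num * H_den = 2*s + 2.4.
Denominator: G_den * H_den + G_num * H_num = (s^2 + 4.2*s + 3.6) + (10) = s^2 + 4.2*s + 13.6.
T(s) = (2*s + 2.4)/(s^2 + 4.2*s + 13.6)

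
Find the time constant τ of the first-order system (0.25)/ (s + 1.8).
First-order system: τ = -1/pole. Pole = -1.8. τ = -1/(-1.8) = 0.5556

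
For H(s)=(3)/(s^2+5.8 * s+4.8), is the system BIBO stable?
Denominator: s^2 + 5.8*s + 4.8 = (s + 1)(s + 4.8). Poles: -1, -4.8. All Re(p)<0: Yes (stable)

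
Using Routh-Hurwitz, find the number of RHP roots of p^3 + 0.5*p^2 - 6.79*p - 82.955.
Routh array:
p^3: [1, -6.79]; p^2: [0.5, -82.955]; p^1: [159.12]; p^0: [-82.955]
First column: [1, 0.5, 159.12, -82.955]. Sign changes = RHP roots = 1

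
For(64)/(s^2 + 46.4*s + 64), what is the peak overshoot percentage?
Standard form: ωn²/(s²+2ζωn·s+ωn²) → ωn = 8, ζ = 2.9.
ζ ≥ 1, so the response is non-oscillatory: peak overshoot = 0%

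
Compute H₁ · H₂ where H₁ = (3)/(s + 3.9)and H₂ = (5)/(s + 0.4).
Series: H = H₁ · H₂ = (n₁·n₂)/(d₁·d₂).
Num: n₁·n₂ = 15. Den: d₁·d₂ = s^2 + 4.3*s + 1.56.
H(s) = (15)/(s^2 + 4.3*s + 1.56)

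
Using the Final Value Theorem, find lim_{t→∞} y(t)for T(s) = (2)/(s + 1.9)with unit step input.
FVT: lim_{t→∞} y(t) = lim_{s→0} s*Y(s) where Y(s) = T(s)/s.
= lim_{s→0} T(s) = T(0) = num(0)/den(0) = 2/1.9 = 1.053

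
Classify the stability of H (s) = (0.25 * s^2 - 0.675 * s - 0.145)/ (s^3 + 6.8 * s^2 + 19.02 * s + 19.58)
Denominator: s^3 + 6.8*s^2 + 19.02*s + 19.58 = (s + 2.2)(s^2 + 4.6*s + 8.9). Poles: -2.2, -2.3 + 1.9j, -2.3 - 1.9j. Stable (all poles in LHP)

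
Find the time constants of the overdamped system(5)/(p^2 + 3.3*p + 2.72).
Overdamped: real poles at -1.7, -1.6. τ = -1/pole → τ₁ = 0.5882, τ₂ = 0.625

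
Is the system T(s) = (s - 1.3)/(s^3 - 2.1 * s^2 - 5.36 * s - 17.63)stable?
Denominator: s^3 - 2.1*s^2 - 5.36*s - 17.63 = (s - 4.3)(s^2 + 2.2*s + 4.1). Poles: -1.1 + 1.7j, -1.1 - 1.7j, 4.3. All Re(p)<0: No (unstable)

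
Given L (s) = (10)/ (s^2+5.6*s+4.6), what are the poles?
Set denominator = 0: s^2 + 5.6*s + 4.6 = (s + 1)(s + 4.6) = 0 → Poles: -1, -4.6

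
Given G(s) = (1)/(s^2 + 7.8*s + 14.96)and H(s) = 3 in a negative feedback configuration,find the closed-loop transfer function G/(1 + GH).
Closed-loop T = G/(1+GH).
Numerator: G_num * H_den = 1.
Denominator: G_den * H_den + G_num * H_num = (s^2 + 7.8*s + 14.96) + (3) = s^2 + 7.8*s + 17.96.
T(s) = (1)/(s^2 + 7.8*s + 17.96)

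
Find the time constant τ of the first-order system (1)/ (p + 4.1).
First-order system: τ = -1/pole. Pole = -4.1. τ = -1/(-4.1) = 0.2439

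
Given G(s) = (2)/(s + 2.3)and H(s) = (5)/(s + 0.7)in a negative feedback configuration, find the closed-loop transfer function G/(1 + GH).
Closed-loop T = G/(1+GH).
Numerator: G_num * H_den = 2*s + 1.4.
Denominator: G_den * H_den + G_num * H_num = (s^2 + 3*s + 1.61) + (10) = s^2 + 3*s + 11.61.
T(s) = (2*s + 1.4)/(s^2 + 3*s + 11.61)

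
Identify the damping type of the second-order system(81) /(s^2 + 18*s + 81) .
Standard form: ωn²/(s²+2ζωn·s+ωn²) gives ωn=9, ζ=1.
Critically damped (ζ = 1)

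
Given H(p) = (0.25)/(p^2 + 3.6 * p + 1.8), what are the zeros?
Numerator is a nonzero constant (0.25) → Zeros: none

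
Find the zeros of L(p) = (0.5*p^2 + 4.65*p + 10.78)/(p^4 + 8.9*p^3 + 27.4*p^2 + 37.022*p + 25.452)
Set numerator = 0: 0.5*p^2 + 4.65*p + 10.78 = 0.5*(p + 4.9)(p + 4.4) = 0 → Zeros: -4.4, -4.9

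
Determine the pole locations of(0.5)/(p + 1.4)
Set denominator = 0: p + 1.4 = 0 → Poles: -1.4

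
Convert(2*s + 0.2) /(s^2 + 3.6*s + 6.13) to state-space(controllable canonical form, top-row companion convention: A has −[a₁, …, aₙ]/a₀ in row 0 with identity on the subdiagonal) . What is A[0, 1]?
Reachable canonical form for den = s^2 + 3.6*s + 6.13: top row of A = -[a₁,a₂,...,aₙ]/a₀, ones on the subdiagonal, zeros elsewhere.
A = [[-3.6, -6.13], [1, 0]].
A[0,1] = -6.13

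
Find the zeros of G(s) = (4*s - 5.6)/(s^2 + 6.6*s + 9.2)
Set numerator = 0: 4*s - 5.6 = 0 → Zeros: 1.4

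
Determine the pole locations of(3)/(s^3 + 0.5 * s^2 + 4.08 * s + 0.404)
Set denominator = 0: s^3 + 0.5*s^2 + 4.08*s + 0.404 = (s + 0.1)(s^2 + 0.4*s + 4.04) = 0 → Poles: -0.1, -0.2 + 2j, -0.2 - 2j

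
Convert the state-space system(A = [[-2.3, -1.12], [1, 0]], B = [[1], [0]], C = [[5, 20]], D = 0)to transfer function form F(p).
F(p) = C(pI - A)⁻¹B + D.
Characteristic polynomial det(pI - A) = p^2 + 2.3*p + 1.12.
Numerator from C·adj(pI-A)·B + D·det(pI-A) = 5*p + 20.
F(p) = (5*p + 20)/(p^2 + 2.3*p + 1.12)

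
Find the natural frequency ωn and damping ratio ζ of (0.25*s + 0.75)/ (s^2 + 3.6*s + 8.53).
Underdamped: complex pole -1.8 + 2.3j. ωn = |pole| = 2.921, ζ = -Re(pole)/ωn = 0.6163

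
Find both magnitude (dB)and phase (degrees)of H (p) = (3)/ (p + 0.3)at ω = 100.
Substitute p = j*100: H(j100) = 8.99992e-05 - 0.0299997j.
|H| = 20*log₁₀(sqrt(Re²+Im²)) = -30.46 dB.
∠H = atan2(Im, Re) = -89.83°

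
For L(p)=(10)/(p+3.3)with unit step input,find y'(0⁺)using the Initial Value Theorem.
IVT: y'(0⁺) = lim_{p→∞} p²·Y(p) = lim_{p→∞} p·L(p).
deg(num) = 0, deg(den) = 1, relative degree = 1, so p·L(p) → (leading num)/(leading den) = 10/1 = 10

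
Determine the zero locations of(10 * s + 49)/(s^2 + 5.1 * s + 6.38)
Set numerator = 0: 10*s + 49 = 0 → Zeros: -4.9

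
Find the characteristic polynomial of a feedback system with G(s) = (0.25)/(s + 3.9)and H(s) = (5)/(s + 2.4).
Characteristic poly = G_den * H_den + G_num * H_num = (s^2 + 6.3*s + 9.36) + (1.25) = s^2 + 6.3*s + 10.61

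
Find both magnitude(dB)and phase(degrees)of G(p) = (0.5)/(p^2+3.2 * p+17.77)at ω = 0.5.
Substitute p = j*0.5: G(j0.5) = 0.0283028 - 0.00258473j.
|G| = 20*log₁₀(sqrt(Re²+Im²)) = -30.93 dB.
∠G = atan2(Im, Re) = -5.22°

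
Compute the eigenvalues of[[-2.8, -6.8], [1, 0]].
Eigenvalues solve det(λI - A) = 0.
Characteristic polynomial: λ^2 + 2.8*λ + 6.8 = 0.
Roots: -1.4 + 2.2j, -1.4 - 2.2j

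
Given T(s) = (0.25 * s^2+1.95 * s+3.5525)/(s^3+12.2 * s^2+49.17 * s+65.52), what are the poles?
Set denominator = 0: s^3 + 12.2*s^2 + 49.17*s + 65.52 = (s + 3.9)(s + 3.5)(s + 4.8) = 0 → Poles: -3.5, -3.9, -4.8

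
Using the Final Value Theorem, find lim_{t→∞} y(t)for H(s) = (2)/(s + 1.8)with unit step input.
FVT: lim_{t→∞} y(t) = lim_{s→0} s*Y(s) where Y(s) = H(s)/s.
= lim_{s→0} H(s) = H(0) = num(0)/den(0) = 2/1.8 = 1.111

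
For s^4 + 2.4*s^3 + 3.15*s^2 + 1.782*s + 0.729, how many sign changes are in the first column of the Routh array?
Routh array:
s^4: [1, 3.15, 0.729]; s^3: [2.4, 1.782]; s^2: [2.4075, 0.729]; s^1: [1.05527]; s^0: [0.729]
First column: [1, 2.4, 2.4075, 1.05527, 0.729]. Sign changes = 0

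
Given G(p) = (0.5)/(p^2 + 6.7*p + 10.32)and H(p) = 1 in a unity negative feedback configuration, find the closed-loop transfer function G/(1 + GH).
Closed-loop T = G/(1+GH).
Numerator: G_num * H_den = 0.5.
Denominator: G_den * H_den + G_num * H_num = (p^2 + 6.7*p + 10.32) + (0.5) = p^2 + 6.7*p + 10.82.
T(p) = (0.5)/(p^2 + 6.7*p + 10.82)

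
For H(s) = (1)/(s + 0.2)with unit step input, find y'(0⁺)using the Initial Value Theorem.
IVT: y'(0⁺) = lim_{s→∞} s²·Y(s) = lim_{s→∞} s·H(s).
deg(num) = 0, deg(den) = 1, relative degree = 1, so s·H(s) → (leading num)/(leading den) = 1/1 = 1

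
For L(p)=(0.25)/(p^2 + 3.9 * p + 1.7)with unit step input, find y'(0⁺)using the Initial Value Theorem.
IVT: y'(0⁺) = lim_{p→∞} p²·Y(p) = lim_{p→∞} p·L(p).
deg(num) = 0, deg(den) = 2, relative degree = 2 ≥ 2, so p·L(p) → 0. Initial slope = 0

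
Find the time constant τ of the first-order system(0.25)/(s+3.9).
First-order system: τ = -1/pole. Pole = -3.9. τ = -1/(-3.9) = 0.2564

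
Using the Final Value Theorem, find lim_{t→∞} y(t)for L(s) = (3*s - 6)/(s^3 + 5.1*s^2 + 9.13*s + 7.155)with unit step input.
FVT: lim_{t→∞} y(t) = lim_{s→0} s*Y(s) where Y(s) = L(s)/s.
= lim_{s→0} L(s) = L(0) = num(0)/den(0) = -6/7.155 = -0.8386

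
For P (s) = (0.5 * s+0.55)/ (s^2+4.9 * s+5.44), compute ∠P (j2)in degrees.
Substitute s = j*2: P(j2) = 0.107956 - 0.0402595j.
∠P(j2) = atan2(Im, Re) = atan2(-0.0402595, 0.107956) = -20.45°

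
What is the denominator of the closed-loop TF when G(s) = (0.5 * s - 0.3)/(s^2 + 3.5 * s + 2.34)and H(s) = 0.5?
Characteristic poly = G_den * H_den + G_num * H_num = (s^2 + 3.5*s + 2.34) + (0.25*s - 0.15) = s^2 + 3.75*s + 2.19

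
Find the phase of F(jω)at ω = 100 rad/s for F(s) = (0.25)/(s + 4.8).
Substitute s = j*100: F(j100) = 0.000119724 - 0.00249425j.
∠F(j100) = atan2(Im, Re) = atan2(-0.00249425, 0.000119724) = -87.25°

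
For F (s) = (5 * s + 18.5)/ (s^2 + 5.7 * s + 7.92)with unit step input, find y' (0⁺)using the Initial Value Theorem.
IVT: y'(0⁺) = lim_{s→∞} s²·Y(s) = lim_{s→∞} s·F(s).
deg(num) = 1, deg(den) = 2, relative degree = 1, so s·F(s) → (leading num)/(leading den) = 5/1 = 5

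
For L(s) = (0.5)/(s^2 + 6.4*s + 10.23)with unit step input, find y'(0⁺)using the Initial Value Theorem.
IVT: y'(0⁺) = lim_{s→∞} s²·Y(s) = lim_{s→∞} s·L(s).
deg(num) = 0, deg(den) = 2, relative degree = 2 ≥ 2, so s·L(s) → 0. Initial slope = 0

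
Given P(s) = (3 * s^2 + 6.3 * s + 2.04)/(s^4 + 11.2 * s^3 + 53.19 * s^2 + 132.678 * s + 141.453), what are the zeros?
Set numerator = 0: 3*s^2 + 6.3*s + 2.04 = 3*(s + 0.4)(s + 1.7) = 0 → Zeros: -0.4, -1.7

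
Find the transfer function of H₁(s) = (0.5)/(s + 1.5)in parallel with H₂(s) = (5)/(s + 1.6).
Parallel: H = H₁ + H₂ = (n₁·d₂ + n₂·d₁)/(d₁·d₂).
n₁·d₂ = 0.5*s + 0.8. n₂·d₁ = 5*s + 7.5. Sum = 5.5*s + 8.3. d₁·d₂ = s^2 + 3.1*s + 2.4.
H(s) = (5.5*s + 8.3)/(s^2 + 3.1*s + 2.4)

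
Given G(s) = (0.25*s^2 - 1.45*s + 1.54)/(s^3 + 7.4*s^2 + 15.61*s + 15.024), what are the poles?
Set denominator = 0: s^3 + 7.4*s^2 + 15.61*s + 15.024 = (s + 4.8)(s^2 + 2.6*s + 3.13) = 0 → Poles: -1.3 + 1.2j, -1.3 - 1.2j, -4.8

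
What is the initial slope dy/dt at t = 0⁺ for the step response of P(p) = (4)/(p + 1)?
IVT: y'(0⁺) = lim_{p→∞} p²·Y(p) = lim_{p→∞} p·P(p).
deg(num) = 0, deg(den) = 1, relative degree = 1, so p·P(p) → (leading num)/(leading den) = 4/1 = 4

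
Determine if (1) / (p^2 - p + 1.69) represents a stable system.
Denominator: p^2 - p + 1.69. Poles: 0.5 + 1.2j, 0.5 - 1.2j. All Re(p)<0: No (unstable)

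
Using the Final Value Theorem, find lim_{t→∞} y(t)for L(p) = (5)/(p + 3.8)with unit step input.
FVT: lim_{t→∞} y(t) = lim_{p→0} p*Y(p) where Y(p) = L(p)/p.
= lim_{p→0} L(p) = L(0) = num(0)/den(0) = 5/3.8 = 1.316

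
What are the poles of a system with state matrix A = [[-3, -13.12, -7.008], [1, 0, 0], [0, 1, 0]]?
Eigenvalues solve det(λI - A) = 0.
Characteristic polynomial: λ^3 + 3*λ^2 + 13.12*λ + 7.008 = 0.
Factor: (λ + 0.6)(λ^2 + 2.4*λ + 11.68) = 0.
Roots: -0.6, -1.2 + 3.2j, -1.2 - 3.2j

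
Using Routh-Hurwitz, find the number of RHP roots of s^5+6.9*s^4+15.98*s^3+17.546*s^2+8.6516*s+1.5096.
Routh array:
s^5: [1, 15.98, 8.6516]; s^4: [6.9, 17.546, 1.5096]; s^3: [13.4371, 8.43282]; s^2: [13.2157, 1.5096]; s^1: [6.89793]; s^0: [1.5096]
First column: [1, 6.9, 13.4371, 13.2157, 6.89793, 1.5096]. Sign changes = RHP roots = 0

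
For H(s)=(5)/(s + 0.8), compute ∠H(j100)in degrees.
Substitute s = j*100: H(j100) = 0.000399974 - 0.0499968j.
∠H(j100) = atan2(Im, Re) = atan2(-0.0499968, 0.000399974) = -89.54°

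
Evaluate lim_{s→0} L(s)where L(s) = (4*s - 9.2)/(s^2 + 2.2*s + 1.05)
DC gain = L(0) = num(0)/den(0) = -9.2/1.05 = -8.762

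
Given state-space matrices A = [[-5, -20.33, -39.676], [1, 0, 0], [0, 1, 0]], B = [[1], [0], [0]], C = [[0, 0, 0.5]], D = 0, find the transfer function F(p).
F(p) = C(pI - A)⁻¹B + D.
Characteristic polynomial det(pI - A) = p^3 + 5*p^2 + 20.33*p + 39.676.
Numerator from C·adj(pI-A)·B + D·det(pI-A) = 0.5.
F(p) = (0.5)/(p^3 + 5*p^2 + 20.33*p + 39.676)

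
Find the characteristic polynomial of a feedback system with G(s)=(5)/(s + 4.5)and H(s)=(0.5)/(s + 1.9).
Characteristic poly = G_den * H_den + G_num * H_num = (s^2 + 6.4*s + 8.55) + (2.5) = s^2 + 6.4*s + 11.05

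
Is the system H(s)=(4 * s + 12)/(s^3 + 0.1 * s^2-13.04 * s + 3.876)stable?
Denominator: s^3 + 0.1*s^2 - 13.04*s + 3.876 = (s - 3.4)(s + 3.8)(s - 0.3). Poles: -3.8, 0.3, 3.4. All Re(p)<0: No (unstable)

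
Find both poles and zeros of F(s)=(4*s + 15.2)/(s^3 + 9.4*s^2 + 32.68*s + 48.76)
Set denominator = 0: s^3 + 9.4*s^2 + 32.68*s + 48.76 = (s + 4.6)(s^2 + 4.8*s + 10.6) = 0 → Poles: -2.4 + 2.2j, -2.4 - 2.2j, -4.6
Set numerator = 0: 4*s + 15.2 = 0 → Zeros: -3.8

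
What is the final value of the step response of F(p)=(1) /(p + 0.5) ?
FVT: lim_{t→∞} y(t) = lim_{p→0} p*Y(p) where Y(p) = F(p)/p.
= lim_{p→0} F(p) = F(0) = num(0)/den(0) = 1/0.5 = 2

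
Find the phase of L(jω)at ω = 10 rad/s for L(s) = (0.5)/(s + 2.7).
Substitute s = j*10: L(j10) = 0.0125827 - 0.0466027j.
∠L(j10) = atan2(Im, Re) = atan2(-0.0466027, 0.0125827) = -74.89°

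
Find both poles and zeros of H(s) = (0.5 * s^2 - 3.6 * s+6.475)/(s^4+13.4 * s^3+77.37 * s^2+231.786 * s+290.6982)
Set denominator = 0: s^4 + 13.4*s^3 + 77.37*s^2 + 231.786*s + 290.6982 = (s + 4.1)(s + 3.9)(s^2 + 5.4*s + 18.18) = 0 → Poles: -2.7 + 3.3j, -2.7 - 3.3j, -3.9, -4.1
Set numerator = 0: 0.5*s^2 - 3.6*s + 6.475 = 0.5*(s - 3.7)(s - 3.5) = 0 → Zeros: 3.5, 3.7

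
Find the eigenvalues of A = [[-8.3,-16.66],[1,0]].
Eigenvalues solve det(λI - A) = 0.
Characteristic polynomial: λ^2 + 8.3*λ + 16.66 = 0.
Factor: (λ + 3.4)(λ + 4.9) = 0.
Roots: -3.4, -4.9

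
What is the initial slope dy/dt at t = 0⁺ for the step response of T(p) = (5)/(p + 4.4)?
IVT: y'(0⁺) = lim_{p→∞} p²·Y(p) = lim_{p→∞} p·T(p).
deg(num) = 0, deg(den) = 1, relative degree = 1, so p·T(p) → (leading num)/(leading den) = 5/1 = 5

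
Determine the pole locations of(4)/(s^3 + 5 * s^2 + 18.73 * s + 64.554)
Set denominator = 0: s^3 + 5*s^2 + 18.73*s + 64.554 = (s + 4.2)(s^2 + 0.8*s + 15.37) = 0 → Poles: -0.4 + 3.9j, -0.4 - 3.9j, -4.2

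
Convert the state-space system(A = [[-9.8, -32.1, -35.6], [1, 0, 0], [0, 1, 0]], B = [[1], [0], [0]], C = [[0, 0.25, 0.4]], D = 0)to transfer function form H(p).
H(p) = C(pI - A)⁻¹B + D.
Characteristic polynomial det(pI - A) = p^3 + 9.8*p^2 + 32.1*p + 35.6.
Numerator from C·adj(pI-A)·B + D·det(pI-A) = 0.25*p + 0.4.
H(p) = (0.25*p + 0.4)/(p^3 + 9.8*p^2 + 32.1*p + 35.6)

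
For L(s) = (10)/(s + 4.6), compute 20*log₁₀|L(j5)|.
Substitute s = j*5: L(j5) = 0.996534 - 1.08319j.
|L(j5)| = sqrt(Re² + Im²) = 1.472.
20*log₁₀(1.472) = 3.36 dB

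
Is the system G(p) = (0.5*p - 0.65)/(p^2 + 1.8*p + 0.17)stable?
Denominator: p^2 + 1.8*p + 0.17 = (p + 0.1)(p + 1.7). Poles: -0.1, -1.7. All Re(p)<0: Yes (stable)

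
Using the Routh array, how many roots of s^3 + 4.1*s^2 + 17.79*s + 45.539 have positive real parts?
Routh array:
s^3: [1, 17.79]; s^2: [4.1, 45.539]; s^1: [6.68293]; s^0: [45.539]
First column: [1, 4.1, 6.68293, 45.539]. Sign changes = RHP roots = 0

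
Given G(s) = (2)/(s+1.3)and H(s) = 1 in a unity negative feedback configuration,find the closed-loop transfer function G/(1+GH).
Closed-loop T = G/(1+GH).
Numerator: G_num * H_den = 2.
Denominator: G_den * H_den + G_num * H_num = (s + 1.3) + (2) = s + 3.3.
T(s) = (2)/(s + 3.3)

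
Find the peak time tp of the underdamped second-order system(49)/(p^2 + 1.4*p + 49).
Standard form: ωn²/(p²+2ζωn·p+ωn²) → ωn = 7, ζ = 0.1.
ωd = ωn·√(1-ζ²) = 7·√(1-0.1²) = 6.965.
tp = π/ωd = π/6.965 = 0.4511 s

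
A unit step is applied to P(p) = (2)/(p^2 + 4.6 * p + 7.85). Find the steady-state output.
FVT: lim_{t→∞} y(t) = lim_{p→0} p*Y(p) where Y(p) = P(p)/p.
= lim_{p→0} P(p) = P(0) = num(0)/den(0) = 2/7.85 = 0.2548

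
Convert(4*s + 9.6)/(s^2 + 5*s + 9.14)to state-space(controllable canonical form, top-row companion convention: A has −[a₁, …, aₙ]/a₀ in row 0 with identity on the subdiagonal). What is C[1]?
Reachable canonical form: C = numerator coefficients (right-aligned, zero-padded to length n).
num = 4*s + 9.6, C = [[4, 9.6]].
C[1] = 9.6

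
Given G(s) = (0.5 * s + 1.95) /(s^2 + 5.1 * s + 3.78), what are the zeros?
Set numerator = 0: 0.5*s + 1.95 = 0 → Zeros: -3.9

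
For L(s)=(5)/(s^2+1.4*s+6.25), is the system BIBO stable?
Denominator: s^2 + 1.4*s + 6.25. Poles: -0.7 + 2.4j, -0.7 - 2.4j. All Re(p)<0: Yes (stable)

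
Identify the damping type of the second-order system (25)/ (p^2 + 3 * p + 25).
Standard form: ωn²/(p²+2ζωn·p+ωn²) gives ωn=5, ζ=0.3.
Underdamped (ζ = 0.3 < 1)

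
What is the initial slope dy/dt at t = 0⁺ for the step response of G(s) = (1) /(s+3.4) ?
IVT: y'(0⁺) = lim_{s→∞} s²·Y(s) = lim_{s→∞} s·G(s).
deg(num) = 0, deg(den) = 1, relative degree = 1, so s·G(s) → (leading num)/(leading den) = 1/1 = 1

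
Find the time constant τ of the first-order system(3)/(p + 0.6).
First-order system: τ = -1/pole. Pole = -0.6. τ = -1/(-0.6) = 1.667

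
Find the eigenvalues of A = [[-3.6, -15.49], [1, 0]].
Eigenvalues solve det(λI - A) = 0.
Characteristic polynomial: λ^2 + 3.6*λ + 15.49 = 0.
Roots: -1.8 + 3.5j, -1.8 - 3.5j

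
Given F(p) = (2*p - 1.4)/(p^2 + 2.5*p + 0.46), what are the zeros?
Set numerator = 0: 2*p - 1.4 = 0 → Zeros: 0.7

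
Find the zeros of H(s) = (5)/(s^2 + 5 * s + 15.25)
Numerator is a nonzero constant (5) → Zeros: none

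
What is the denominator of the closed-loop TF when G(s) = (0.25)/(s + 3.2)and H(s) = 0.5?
Characteristic poly = G_den * H_den + G_num * H_num = (s + 3.2) + (0.125) = s + 3.325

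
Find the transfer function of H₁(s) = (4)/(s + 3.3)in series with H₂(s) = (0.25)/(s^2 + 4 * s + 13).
Series: H = H₁ · H₂ = (n₁·n₂)/(d₁·d₂).
Num: n₁·n₂ = 1. Den: d₁·d₂ = s^3 + 7.3*s^2 + 26.2*s + 42.9.
H(s) = (1)/(s^3 + 7.3*s^2 + 26.2*s + 42.9)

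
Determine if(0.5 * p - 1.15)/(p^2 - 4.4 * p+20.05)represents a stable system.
Denominator: p^2 - 4.4*p + 20.05. Poles: 2.2 + 3.9j, 2.2 - 3.9j. All Re(p)<0: No (unstable)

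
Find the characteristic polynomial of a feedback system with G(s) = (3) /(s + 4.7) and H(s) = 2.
Characteristic poly = G_den * H_den + G_num * H_num = (s + 4.7) + (6) = s + 10.7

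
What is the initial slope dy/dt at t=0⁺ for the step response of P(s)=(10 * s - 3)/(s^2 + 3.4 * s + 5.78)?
IVT: y'(0⁺) = lim_{s→∞} s²·Y(s) = lim_{s→∞} s·P(s).
deg(num) = 1, deg(den) = 2, relative degree = 1, so s·P(s) → (leading num)/(leading den) = 10/1 = 10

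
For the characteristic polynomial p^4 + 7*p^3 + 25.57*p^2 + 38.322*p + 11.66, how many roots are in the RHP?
p^4 + 7*p^3 + 25.57*p^2 + 38.322*p + 11.66 = (p + 2.2)(p + 0.4)(p^2 + 4.4*p + 13.25). Poles: -0.4, -2.2, -2.2 + 2.9j, -2.2 - 2.9j. RHP poles (Re>0): 0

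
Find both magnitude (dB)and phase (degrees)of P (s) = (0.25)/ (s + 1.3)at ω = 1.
Substitute s = j*1: P(j1) = 0.120818 - 0.0929368j.
|P| = 20*log₁₀(sqrt(Re²+Im²)) = -16.34 dB.
∠P = atan2(Im, Re) = -37.57°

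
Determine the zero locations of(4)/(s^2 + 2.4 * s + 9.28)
Numerator is a nonzero constant (4) → Zeros: none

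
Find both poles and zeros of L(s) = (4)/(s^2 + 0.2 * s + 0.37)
Set denominator = 0: s^2 + 0.2*s + 0.37 = 0 → Poles: -0.1 + 0.6j, -0.1 - 0.6j
Numerator is a nonzero constant (4) → Zeros: none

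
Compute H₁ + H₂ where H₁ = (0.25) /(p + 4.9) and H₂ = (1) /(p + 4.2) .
Parallel: H = H₁ + H₂ = (n₁·d₂ + n₂·d₁)/(d₁·d₂).
n₁·d₂ = 0.25*p + 1.05. n₂·d₁ = p + 4.9. Sum = 1.25*p + 5.95. d₁·d₂ = p^2 + 9.1*p + 20.58.
H(p) = (1.25*p + 5.95)/(p^2 + 9.1*p + 20.58)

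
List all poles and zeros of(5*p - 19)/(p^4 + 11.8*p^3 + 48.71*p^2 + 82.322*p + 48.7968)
Set denominator = 0: p^4 + 11.8*p^3 + 48.71*p^2 + 82.322*p + 48.7968 = (p + 4.6)(p + 1.7)(p + 3.9)(p + 1.6) = 0 → Poles: -1.6, -1.7, -3.9, -4.6
Set numerator = 0: 5*p - 19 = 0 → Zeros: 3.8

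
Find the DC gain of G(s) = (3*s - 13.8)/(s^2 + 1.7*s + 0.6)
DC gain = G(0) = num(0)/den(0) = -13.8/0.6 = -23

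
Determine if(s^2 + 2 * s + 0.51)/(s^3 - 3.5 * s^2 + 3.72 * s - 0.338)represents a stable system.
Denominator: s^3 - 3.5*s^2 + 3.72*s - 0.338 = (s - 0.1)(s^2 - 3.4*s + 3.38). Poles: 0.1, 1.7 + 0.7j, 1.7 - 0.7j. All Re(p)<0: No (unstable)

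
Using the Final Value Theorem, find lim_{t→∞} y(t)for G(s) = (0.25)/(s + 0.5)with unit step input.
FVT: lim_{t→∞} y(t) = lim_{s→0} s*Y(s) where Y(s) = G(s)/s.
= lim_{s→0} G(s) = G(0) = num(0)/den(0) = 0.25/0.5 = 0.5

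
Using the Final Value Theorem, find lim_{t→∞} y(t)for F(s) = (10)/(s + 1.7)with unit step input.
FVT: lim_{t→∞} y(t) = lim_{s→0} s*Y(s) where Y(s) = F(s)/s.
= lim_{s→0} F(s) = F(0) = num(0)/den(0) = 10/1.7 = 5.882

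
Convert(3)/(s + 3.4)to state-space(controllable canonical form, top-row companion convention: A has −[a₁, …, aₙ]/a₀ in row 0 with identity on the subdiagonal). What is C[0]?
Reachable canonical form: C = numerator coefficients (right-aligned, zero-padded to length n).
num = 3, C = [[3]].
C[0] = 3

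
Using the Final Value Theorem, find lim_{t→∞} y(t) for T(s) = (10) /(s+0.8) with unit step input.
FVT: lim_{t→∞} y(t) = lim_{s→0} s*Y(s) where Y(s) = T(s)/s.
= lim_{s→0} T(s) = T(0) = num(0)/den(0) = 10/0.8 = 12.5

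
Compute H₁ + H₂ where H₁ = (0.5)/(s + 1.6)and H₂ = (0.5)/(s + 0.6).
Parallel: H = H₁ + H₂ = (n₁·d₂ + n₂·d₁)/(d₁·d₂).
n₁·d₂ = 0.5*s + 0.3. n₂·d₁ = 0.5*s + 0.8. Sum = s + 1.1. d₁·d₂ = s^2 + 2.2*s + 0.96.
H(s) = (s + 1.1)/(s^2 + 2.2*s + 0.96)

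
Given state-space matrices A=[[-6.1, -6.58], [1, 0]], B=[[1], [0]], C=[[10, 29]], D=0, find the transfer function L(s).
L(s) = C(sI - A)⁻¹B + D.
Characteristic polynomial det(sI - A) = s^2 + 6.1*s + 6.58.
Numerator from C·adj(sI-A)·B + D·det(sI-A) = 10*s + 29.
L(s) = (10*s + 29)/(s^2 + 6.1*s + 6.58)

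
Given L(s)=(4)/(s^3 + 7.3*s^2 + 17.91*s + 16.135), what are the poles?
Set denominator = 0: s^3 + 7.3*s^2 + 17.91*s + 16.135 = (s + 3.5)(s^2 + 3.8*s + 4.61) = 0 → Poles: -1.9 + 1j, -1.9 - 1j, -3.5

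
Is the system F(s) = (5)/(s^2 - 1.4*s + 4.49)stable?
Denominator: s^2 - 1.4*s + 4.49. Poles: 0.7 + 2j, 0.7 - 2j. All Re(p)<0: No (unstable)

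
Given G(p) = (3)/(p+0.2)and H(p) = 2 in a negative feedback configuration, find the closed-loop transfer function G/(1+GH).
Closed-loop T = G/(1+GH).
Numerator: G_num * H_den = 3.
Denominator: G_den * H_den + G_num * H_num = (p + 0.2) + (6) = p + 6.2.
T(p) = (3)/(p + 6.2)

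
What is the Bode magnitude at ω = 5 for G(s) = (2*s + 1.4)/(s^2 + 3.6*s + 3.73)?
Substitute s = j*5: G(j5) = 0.193482 - 0.306409j.
|G(j5)| = sqrt(Re² + Im²) = 0.3624.
20*log₁₀(0.3624) = -8.82 dB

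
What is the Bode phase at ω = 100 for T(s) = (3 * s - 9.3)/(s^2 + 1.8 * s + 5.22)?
Substitute s = j*100: T(j100) = 0.00147057 - 0.0299892j.
∠T(j100) = atan2(Im, Re) = atan2(-0.0299892, 0.00147057) = -87.19°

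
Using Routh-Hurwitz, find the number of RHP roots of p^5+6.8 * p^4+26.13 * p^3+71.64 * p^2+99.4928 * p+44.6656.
Routh array:
p^5: [1, 26.13, 99.4928]; p^4: [6.8, 71.64, 44.6656]; p^3: [15.5947, 92.9243]; p^2: [31.1208, 44.6656]; p^1: [70.5423]; p^0: [44.6656]
First column: [1, 6.8, 15.5947, 31.1208, 70.5423, 44.6656]. Sign changes = RHP roots = 0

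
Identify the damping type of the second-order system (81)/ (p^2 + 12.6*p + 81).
Standard form: ωn²/(p²+2ζωn·p+ωn²) gives ωn=9, ζ=0.7.
Underdamped (ζ = 0.7 < 1)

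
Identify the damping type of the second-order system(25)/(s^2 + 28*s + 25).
Standard form: ωn²/(s²+2ζωn·s+ωn²) gives ωn=5, ζ=2.8.
Overdamped (ζ = 2.8 > 1)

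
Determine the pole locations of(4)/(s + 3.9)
Set denominator = 0: s + 3.9 = 0 → Poles: -3.9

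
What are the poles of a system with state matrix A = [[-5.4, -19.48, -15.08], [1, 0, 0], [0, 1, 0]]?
Eigenvalues solve det(λI - A) = 0.
Characteristic polynomial: λ^3 + 5.4*λ^2 + 19.48*λ + 15.08 = 0.
Factor: (λ + 1)(λ^2 + 4.4*λ + 15.08) = 0.
Roots: -1, -2.2 + 3.2j, -2.2 - 3.2j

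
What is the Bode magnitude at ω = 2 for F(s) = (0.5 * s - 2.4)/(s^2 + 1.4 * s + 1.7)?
Substitute s = j*2: F(j2) = 0.633663 + 0.336634j.
|F(j2)| = sqrt(Re² + Im²) = 0.7175.
20*log₁₀(0.7175) = -2.88 dB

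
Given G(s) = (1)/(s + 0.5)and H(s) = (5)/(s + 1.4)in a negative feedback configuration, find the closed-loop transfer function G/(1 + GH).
Closed-loop T = G/(1+GH).
Numerator: G_num * H_den = s + 1.4.
Denominator: G_den * H_den + G_num * H_num = (s^2 + 1.9*s + 0.7) + (5) = s^2 + 1.9*s + 5.7.
T(s) = (s + 1.4)/(s^2 + 1.9*s + 5.7)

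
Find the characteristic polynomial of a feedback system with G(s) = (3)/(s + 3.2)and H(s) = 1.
Characteristic poly = G_den * H_den + G_num * H_num = (s + 3.2) + (3) = s + 6.2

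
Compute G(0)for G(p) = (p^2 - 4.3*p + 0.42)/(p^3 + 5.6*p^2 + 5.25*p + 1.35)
DC gain = G(0) = num(0)/den(0) = 0.42/1.35 = 0.3111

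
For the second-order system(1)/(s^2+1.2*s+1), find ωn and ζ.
Standard form: ωn²/(s²+2ζωn·s+ωn²).
const=1=ωn² → ωn=1, s coeff=1.2=2ζωn → ζ=0.6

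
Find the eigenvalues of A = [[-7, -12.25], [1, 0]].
Eigenvalues solve det(λI - A) = 0.
Characteristic polynomial: λ^2 + 7*λ + 12.25 = 0.
Factor: (λ + 3.5)(λ + 3.5) = 0.
Roots: -3.5, -3.5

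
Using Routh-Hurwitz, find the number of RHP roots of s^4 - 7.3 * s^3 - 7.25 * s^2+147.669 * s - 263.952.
Routh array:
s^4: [1, -7.25, -263.952]; s^3: [-7.3, 147.669]; s^2: [12.9786, -263.952]; s^1: [-0.794249]; s^0: [-263.952]
First column: [1, -7.3, 12.9786, -0.794249, -263.952]. Sign changes = RHP roots = 3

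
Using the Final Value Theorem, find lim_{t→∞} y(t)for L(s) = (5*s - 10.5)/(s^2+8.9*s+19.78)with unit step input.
FVT: lim_{t→∞} y(t) = lim_{s→0} s*Y(s) where Y(s) = L(s)/s.
= lim_{s→0} L(s) = L(0) = num(0)/den(0) = -10.5/19.78 = -0.5308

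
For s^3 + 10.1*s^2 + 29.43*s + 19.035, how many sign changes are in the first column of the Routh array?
Routh array:
s^3: [1, 29.43]; s^2: [10.1, 19.035]; s^1: [27.5453]; s^0: [19.035]
First column: [1, 10.1, 27.5453, 19.035]. Sign changes = 0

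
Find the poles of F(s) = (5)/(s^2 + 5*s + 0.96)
Set denominator = 0: s^2 + 5*s + 0.96 = (s + 4.8)(s + 0.2) = 0 → Poles: -0.2, -4.8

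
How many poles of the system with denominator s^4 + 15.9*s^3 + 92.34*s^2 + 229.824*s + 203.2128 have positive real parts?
s^4 + 15.9*s^3 + 92.34*s^2 + 229.824*s + 203.2128 = (s + 2.1)(s + 4.8)(s + 4.2)(s + 4.8). Poles: -2.1, -4.2, -4.8, -4.8. RHP poles (Re>0): 0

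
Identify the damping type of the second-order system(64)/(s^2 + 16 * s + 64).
Standard form: ωn²/(s²+2ζωn·s+ωn²) gives ωn=8, ζ=1.
Critically damped (ζ = 1)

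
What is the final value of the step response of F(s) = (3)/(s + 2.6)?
FVT: lim_{t→∞} y(t) = lim_{s→0} s*Y(s) where Y(s) = F(s)/s.
= lim_{s→0} F(s) = F(0) = num(0)/den(0) = 3/2.6 = 1.154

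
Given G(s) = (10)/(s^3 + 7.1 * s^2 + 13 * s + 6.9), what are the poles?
Set denominator = 0: s^3 + 7.1*s^2 + 13*s + 6.9 = (s + 1)(s + 1.5)(s + 4.6) = 0 → Poles: -1, -1.5, -4.6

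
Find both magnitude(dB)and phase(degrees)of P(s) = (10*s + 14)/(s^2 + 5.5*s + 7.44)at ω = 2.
Substitute s = j*2: P(j2) = 2.01877 - 0.641404j.
|P| = 20*log₁₀(sqrt(Re²+Im²)) = 6.52 dB.
∠P = atan2(Im, Re) = -17.63°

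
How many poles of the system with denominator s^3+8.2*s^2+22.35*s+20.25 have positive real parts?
s^3 + 8.2*s^2 + 22.35*s + 20.25 = (s + 3)(s + 2.5)(s + 2.7). Poles: -2.5, -2.7, -3. RHP poles (Re>0): 0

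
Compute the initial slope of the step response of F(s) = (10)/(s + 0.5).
IVT: y'(0⁺) = lim_{s→∞} s²·Y(s) = lim_{s→∞} s·F(s).
deg(num) = 0, deg(den) = 1, relative degree = 1, so s·F(s) → (leading num)/(leading den) = 10/1 = 10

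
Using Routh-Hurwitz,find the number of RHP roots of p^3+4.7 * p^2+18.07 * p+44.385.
Routh array:
p^3: [1, 18.07]; p^2: [4.7, 44.385]; p^1: [8.62638]; p^0: [44.385]
First column: [1, 4.7, 8.62638, 44.385]. Sign changes = RHP roots = 0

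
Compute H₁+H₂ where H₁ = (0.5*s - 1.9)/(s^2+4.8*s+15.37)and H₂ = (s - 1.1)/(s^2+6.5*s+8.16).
Parallel: H = H₁ + H₂ = (n₁·d₂ + n₂·d₁)/(d₁·d₂).
n₁·d₂ = 0.5*s^3 + 1.35*s^2 - 8.27*s - 15.504. n₂·d₁ = s^3 + 3.7*s^2 + 10.09*s - 16.907. Sum = 1.5*s^3 + 5.05*s^2 + 1.82*s - 32.411. d₁·d₂ = s^4 + 11.3*s^3 + 54.73*s^2 + 139.073*s + 125.4192.
H(s) = (1.5*s^3 + 5.05*s^2 + 1.82*s - 32.411)/(s^4 + 11.3*s^3 + 54.73*s^2 + 139.073*s + 125.4192)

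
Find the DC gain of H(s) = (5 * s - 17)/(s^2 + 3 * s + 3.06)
DC gain = H(0) = num(0)/den(0) = -17/3.06 = -5.556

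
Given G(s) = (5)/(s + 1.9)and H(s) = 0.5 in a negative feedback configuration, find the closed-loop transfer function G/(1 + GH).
Closed-loop T = G/(1+GH).
Numerator: G_num * H_den = 5.
Denominator: G_den * H_den + G_num * H_num = (s + 1.9) + (2.5) = s + 4.4.
T(s) = (5)/(s + 4.4)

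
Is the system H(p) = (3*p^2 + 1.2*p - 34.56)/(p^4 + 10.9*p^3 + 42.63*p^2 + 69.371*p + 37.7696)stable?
Denominator: p^4 + 10.9*p^3 + 42.63*p^2 + 69.371*p + 37.7696 = (p + 1.1)(p + 3.2)(p + 2.9)(p + 3.7). Poles: -1.1, -2.9, -3.2, -3.7. All Re(p)<0: Yes (stable)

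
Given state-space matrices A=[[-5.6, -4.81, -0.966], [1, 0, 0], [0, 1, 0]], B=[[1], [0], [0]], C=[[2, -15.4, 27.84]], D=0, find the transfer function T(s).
T(s) = C(sI - A)⁻¹B + D.
Characteristic polynomial det(sI - A) = s^3 + 5.6*s^2 + 4.81*s + 0.966.
Numerator from C·adj(sI-A)·B + D·det(sI-A) = 2*s^2 - 15.4*s + 27.84.
T(s) = (2*s^2 - 15.4*s + 27.84)/(s^3 + 5.6*s^2 + 4.81*s + 0.966)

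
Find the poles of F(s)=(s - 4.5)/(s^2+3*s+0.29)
Set denominator = 0: s^2 + 3*s + 0.29 = (s + 0.1)(s + 2.9) = 0 → Poles: -0.1, -2.9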